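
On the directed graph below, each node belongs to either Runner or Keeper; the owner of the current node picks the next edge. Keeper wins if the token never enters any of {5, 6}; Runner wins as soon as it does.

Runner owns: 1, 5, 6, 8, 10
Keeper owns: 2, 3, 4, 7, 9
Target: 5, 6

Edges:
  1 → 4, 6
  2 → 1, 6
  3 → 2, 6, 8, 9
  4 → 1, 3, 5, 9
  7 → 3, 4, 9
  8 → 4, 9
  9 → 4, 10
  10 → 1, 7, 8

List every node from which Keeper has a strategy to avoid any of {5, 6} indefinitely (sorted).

3, 4, 7, 8, 9

A0 = {5, 6}
A1: add {1} — 1 (Runner) has 1→6.
A2: add {2, 10} — 2 (Keeper): all of {1, 6} already in; 10 (Runner) has 10→1.
A3 = A2; e.g. 3 (Keeper) can still go to 8. Fixed point.
Runner's attractor = {1, 2, 5, 6, 10}; Keeper avoids the target exactly from the complement.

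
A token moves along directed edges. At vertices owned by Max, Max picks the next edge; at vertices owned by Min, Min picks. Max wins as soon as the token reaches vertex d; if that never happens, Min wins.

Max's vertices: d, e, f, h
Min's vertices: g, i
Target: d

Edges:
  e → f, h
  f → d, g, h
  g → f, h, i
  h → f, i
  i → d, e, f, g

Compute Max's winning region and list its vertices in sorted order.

d, e, f, h

A0 = {d}
A1: add {f} — f (Max) has f→d.
A2: add {e, h} — e (Max) has e→f; h (Max) has h→f.
A3 = A2; e.g. g (Min) can still go to i. Fixed point.
Max's winning region = {d, e, f, h}.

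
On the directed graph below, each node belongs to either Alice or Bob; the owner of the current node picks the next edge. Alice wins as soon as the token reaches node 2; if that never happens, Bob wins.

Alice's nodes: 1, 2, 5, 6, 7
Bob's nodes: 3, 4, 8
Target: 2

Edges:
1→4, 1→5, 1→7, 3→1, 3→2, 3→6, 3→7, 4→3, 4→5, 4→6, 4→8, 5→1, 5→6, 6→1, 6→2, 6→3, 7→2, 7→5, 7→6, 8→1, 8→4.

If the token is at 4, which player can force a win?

Bob

A0 = {2}
A1: add {6, 7} — 6 (Alice) has 6→2; 7 (Alice) has 7→2.
A2: add {1, 5} — 1 (Alice) has 1→7; 5 (Alice) has 5→6.
A3: add {3} — 3 (Bob): all of {1, 2, 6, 7} already in.
A4 = A3; e.g. 4 (Bob) can still go to 8. Fixed point.
4 never enters the attractor, so Bob can avoid the target forever.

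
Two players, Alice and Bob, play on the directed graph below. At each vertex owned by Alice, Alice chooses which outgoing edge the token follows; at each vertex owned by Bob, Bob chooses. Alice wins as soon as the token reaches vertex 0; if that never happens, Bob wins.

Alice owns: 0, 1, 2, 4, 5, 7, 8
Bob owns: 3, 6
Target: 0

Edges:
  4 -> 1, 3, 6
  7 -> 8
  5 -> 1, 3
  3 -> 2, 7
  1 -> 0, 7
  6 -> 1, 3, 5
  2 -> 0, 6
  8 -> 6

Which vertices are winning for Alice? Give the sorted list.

A0 = {0}
A1: add {1, 2} — 1 (Alice) has 1→0; 2 (Alice) has 2→0.
A2: add {4, 5} — 4 (Alice) has 4→1; 5 (Alice) has 5→1.
A3 = A2; e.g. 3 (Bob) can still go to 7. Fixed point.
Alice's winning region = {0, 1, 2, 4, 5}.

0, 1, 2, 4, 5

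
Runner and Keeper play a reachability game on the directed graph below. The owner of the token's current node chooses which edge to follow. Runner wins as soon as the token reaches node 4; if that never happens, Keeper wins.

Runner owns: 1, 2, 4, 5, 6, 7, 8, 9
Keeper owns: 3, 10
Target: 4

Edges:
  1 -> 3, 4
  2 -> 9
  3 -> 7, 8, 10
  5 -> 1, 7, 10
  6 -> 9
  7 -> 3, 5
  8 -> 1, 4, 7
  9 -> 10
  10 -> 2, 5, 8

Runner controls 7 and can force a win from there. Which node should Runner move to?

5

A0 = {4}
A1: add {1, 8} — 1 (Runner) has 1→4; 8 (Runner) has 8→4.
A2: add {5} — 5 (Runner) has 5→1.
A3: add {7} — 7 (Runner) has 7→5.
A4 = A3; e.g. 2 (Runner) has no edge into A3. Fixed point.
From 7, successor 5 is in the attractor (rank 2); the other successor 3 is not.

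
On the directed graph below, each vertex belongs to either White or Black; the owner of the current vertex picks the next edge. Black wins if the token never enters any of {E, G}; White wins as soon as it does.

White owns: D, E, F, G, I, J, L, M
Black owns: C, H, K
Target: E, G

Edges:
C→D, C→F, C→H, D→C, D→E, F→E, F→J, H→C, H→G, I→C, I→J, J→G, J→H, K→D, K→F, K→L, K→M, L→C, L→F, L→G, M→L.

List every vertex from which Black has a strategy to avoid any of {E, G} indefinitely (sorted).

C, H

A0 = {E, G}
A1: add {D, F, J, L} — D (White) has D→E; F (White) has F→E; J (White) has J→G; L (White) has L→G.
A2: add {I, M} — I (White) has I→J; M (White) has M→L.
A3: add {K} — K (Black): all of {D, F, L, M} already in.
A4 = A3; e.g. C (Black) can still go to H. Fixed point.
White's attractor = {D, E, F, G, I, J, K, L, M}; Black avoids the target exactly from the complement.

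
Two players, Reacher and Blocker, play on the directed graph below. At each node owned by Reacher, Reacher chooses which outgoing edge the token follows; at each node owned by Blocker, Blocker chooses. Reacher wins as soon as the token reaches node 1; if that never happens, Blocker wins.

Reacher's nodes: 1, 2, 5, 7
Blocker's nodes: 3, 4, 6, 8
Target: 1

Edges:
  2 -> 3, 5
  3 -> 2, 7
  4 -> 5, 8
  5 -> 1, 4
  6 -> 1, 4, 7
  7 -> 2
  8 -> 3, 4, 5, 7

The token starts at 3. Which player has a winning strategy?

A0 = {1}
A1: add {5} — 5 (Reacher) has 5→1.
A2: add {2} — 2 (Reacher) has 2→5.
A3: add {7} — 7 (Reacher) has 7→2.
A4: add {3} — 3 (Blocker): all of {2, 7} already in.
A5 = A4; e.g. 4 (Blocker) can still go to 8. Fixed point.
3 ∈ A4, so Reacher can force the target.

Reacher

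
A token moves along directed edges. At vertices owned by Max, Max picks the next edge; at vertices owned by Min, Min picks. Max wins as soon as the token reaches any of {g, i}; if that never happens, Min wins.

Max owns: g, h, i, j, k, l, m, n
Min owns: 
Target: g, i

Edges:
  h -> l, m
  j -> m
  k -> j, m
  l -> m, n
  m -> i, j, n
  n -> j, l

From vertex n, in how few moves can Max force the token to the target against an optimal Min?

A0 = {g, i}
A1: add {m} — m (Max) has m→i.
A2: add {h, j, k, l} — h (Max) has h→m; j (Max) has j→m; k (Max) has k→m; l (Max) has l→m.
A3: add {n} — n (Max) has n→j.
A3 = all vertices. Fixed point.
n enters the attractor at level 3, so Max can force the target in 3 moves from there.

3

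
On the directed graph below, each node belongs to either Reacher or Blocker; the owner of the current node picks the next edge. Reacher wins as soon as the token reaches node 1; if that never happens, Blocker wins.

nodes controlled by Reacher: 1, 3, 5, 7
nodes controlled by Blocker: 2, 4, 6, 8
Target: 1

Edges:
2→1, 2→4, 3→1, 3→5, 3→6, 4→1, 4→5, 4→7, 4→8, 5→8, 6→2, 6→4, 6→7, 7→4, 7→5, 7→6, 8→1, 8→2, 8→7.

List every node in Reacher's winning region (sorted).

A0 = {1}
A1: add {3} — 3 (Reacher) has 3→1.
A2 = A1; e.g. 2 (Blocker) can still go to 4. Fixed point.
Reacher's winning region = {1, 3}.

1, 3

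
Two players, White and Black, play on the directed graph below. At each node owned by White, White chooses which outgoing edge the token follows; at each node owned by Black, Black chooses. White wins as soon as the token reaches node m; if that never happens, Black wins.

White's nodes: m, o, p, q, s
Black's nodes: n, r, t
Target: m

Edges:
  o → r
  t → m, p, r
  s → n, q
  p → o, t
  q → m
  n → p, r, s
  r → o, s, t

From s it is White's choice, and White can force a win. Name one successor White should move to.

q

A0 = {m}
A1: add {q} — q (White) has q→m.
A2: add {s} — s (White) has s→q.
A3 = A2; e.g. n (Black) can still go to p. Fixed point.
From s, successor q is in the attractor (rank 1); the other successor n is not.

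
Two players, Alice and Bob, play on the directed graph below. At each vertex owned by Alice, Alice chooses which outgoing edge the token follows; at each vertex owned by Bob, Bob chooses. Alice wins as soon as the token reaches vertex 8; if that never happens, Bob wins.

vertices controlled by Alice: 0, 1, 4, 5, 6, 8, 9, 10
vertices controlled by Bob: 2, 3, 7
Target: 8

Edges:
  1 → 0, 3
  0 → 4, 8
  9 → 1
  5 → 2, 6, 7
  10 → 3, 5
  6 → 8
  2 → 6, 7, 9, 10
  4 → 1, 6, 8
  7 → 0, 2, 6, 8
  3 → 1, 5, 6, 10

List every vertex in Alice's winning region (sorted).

0, 1, 3, 4, 5, 6, 8, 9, 10

A0 = {8}
A1: add {0, 4, 6} — 0 (Alice) has 0→8; 4 (Alice) has 4→8; 6 (Alice) has 6→8.
A2: add {1, 5} — 1 (Alice) has 1→0; 5 (Alice) has 5→6.
A3: add {9, 10} — 9 (Alice) has 9→1; 10 (Alice) has 10→5.
A4: add {3} — 3 (Bob): all of {1, 5, 6, 10} already in.
A5 = A4; e.g. 2 (Bob) can still go to 7. Fixed point.
Alice's winning region = {0, 1, 3, 4, 5, 6, 8, 9, 10}.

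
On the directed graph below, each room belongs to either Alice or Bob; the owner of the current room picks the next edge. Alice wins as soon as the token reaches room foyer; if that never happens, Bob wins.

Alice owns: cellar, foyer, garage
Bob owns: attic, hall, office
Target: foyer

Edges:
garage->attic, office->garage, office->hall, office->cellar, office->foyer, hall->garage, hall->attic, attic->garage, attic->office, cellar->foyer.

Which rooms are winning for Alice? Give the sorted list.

A0 = {foyer}
A1: add {cellar} — cellar (Alice) has cellar→foyer.
A2 = A1; e.g. garage (Alice) has no edge into A1. Fixed point.
Alice's winning region = {cellar, foyer}.

cellar, foyer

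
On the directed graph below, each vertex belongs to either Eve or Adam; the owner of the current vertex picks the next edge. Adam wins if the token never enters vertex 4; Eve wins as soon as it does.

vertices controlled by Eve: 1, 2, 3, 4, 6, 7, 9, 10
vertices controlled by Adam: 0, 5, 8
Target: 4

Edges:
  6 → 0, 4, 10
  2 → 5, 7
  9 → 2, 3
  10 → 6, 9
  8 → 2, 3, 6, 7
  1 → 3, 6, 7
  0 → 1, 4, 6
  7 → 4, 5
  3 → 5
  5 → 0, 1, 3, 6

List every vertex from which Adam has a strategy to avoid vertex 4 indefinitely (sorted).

3, 5, 8

A0 = {4}
A1: add {6, 7} — 6 (Eve) has 6→4; 7 (Eve) has 7→4.
A2: add {1, 2, 10} — 1 (Eve) has 1→6; 2 (Eve) has 2→7; 10 (Eve) has 10→6.
A3: add {0, 9} — 0 (Adam): all of {1, 4, 6} already in; 9 (Eve) has 9→2.
A4 = A3; e.g. 3 (Eve) has no edge into A3. Fixed point.
Eve's attractor = {0, 1, 2, 4, 6, 7, 9, 10}; Adam avoids the target exactly from the complement.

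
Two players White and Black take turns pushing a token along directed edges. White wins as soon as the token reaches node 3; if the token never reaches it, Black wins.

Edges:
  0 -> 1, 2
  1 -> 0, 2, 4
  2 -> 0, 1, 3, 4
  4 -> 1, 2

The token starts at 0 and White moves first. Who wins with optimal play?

Black

Track states (vertex, player-to-move).
A0 = {(3,White), (3,Black)}
A1: add {(2,White)}.
A2 = A1; e.g. (0,White) stays out. (0,White) never enters ⇒ Black avoids the target.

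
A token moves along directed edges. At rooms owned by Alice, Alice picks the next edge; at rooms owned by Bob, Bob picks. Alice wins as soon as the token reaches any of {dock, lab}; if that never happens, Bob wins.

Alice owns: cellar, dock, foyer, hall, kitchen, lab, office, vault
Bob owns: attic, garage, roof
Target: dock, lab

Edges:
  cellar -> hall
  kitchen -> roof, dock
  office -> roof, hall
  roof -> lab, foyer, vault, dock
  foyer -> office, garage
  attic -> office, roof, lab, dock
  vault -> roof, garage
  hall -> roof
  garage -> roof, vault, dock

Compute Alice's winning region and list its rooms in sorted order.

A0 = {dock, lab}
A1: add {kitchen} — kitchen (Alice) has kitchen→dock.
A2 = A1; e.g. cellar (Alice) has no edge into A1. Fixed point.
Alice's winning region = {dock, kitchen, lab}.

dock, kitchen, lab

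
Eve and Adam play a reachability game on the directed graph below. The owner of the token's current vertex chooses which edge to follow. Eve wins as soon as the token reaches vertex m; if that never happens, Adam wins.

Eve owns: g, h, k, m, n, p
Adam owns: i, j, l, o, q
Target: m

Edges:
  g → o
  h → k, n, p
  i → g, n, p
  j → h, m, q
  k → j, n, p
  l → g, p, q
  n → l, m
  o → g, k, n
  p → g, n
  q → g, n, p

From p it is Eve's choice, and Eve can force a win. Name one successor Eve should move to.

A0 = {m}
A1: add {n} — n (Eve) has n→m.
A2: add {h, k, p} — h (Eve) has h→n; k (Eve) has k→n; p (Eve) has p→n.
A3 = A2; e.g. g (Eve) has no edge into A2. Fixed point.
From p, successor n is in the attractor (rank 1); the other successor g is not.

n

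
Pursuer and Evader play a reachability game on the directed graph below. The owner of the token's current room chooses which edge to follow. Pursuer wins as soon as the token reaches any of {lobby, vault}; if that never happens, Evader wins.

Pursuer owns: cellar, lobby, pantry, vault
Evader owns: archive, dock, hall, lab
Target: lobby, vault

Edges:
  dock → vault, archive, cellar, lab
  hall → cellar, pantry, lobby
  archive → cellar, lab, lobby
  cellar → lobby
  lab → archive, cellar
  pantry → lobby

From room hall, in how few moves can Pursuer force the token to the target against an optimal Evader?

2

A0 = {lobby, vault}
A1: add {cellar, pantry} — cellar (Pursuer) has cellar→lobby; pantry (Pursuer) has pantry→lobby.
A2: add {hall} — hall (Evader): all of {cellar, pantry, lobby} already in.
A3 = A2; e.g. dock (Evader) can still go to archive. Fixed point.
hall enters the attractor at level 2, so Pursuer can force the target in 2 moves from there.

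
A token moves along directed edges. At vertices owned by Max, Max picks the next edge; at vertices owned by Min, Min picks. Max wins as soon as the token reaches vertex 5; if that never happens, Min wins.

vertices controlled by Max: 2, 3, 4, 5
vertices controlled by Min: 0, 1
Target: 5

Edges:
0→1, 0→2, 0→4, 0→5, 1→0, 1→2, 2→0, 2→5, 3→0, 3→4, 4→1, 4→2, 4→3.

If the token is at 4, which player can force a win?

Max

A0 = {5}
A1: add {2} — 2 (Max) has 2→5.
A2: add {4} — 4 (Max) has 4→2.
4 ∈ A2, so Max can force the target.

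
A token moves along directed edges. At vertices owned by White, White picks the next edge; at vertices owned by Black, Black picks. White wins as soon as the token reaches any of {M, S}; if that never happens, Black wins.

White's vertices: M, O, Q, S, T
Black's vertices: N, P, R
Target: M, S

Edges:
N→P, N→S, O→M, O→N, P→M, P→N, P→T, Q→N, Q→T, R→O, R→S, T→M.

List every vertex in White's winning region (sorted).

A0 = {M, S}
A1: add {O, T} — O (White) has O→M; T (White) has T→M.
A2: add {Q, R} — Q (White) has Q→T; R (Black): all of {O, S} already in.
A3 = A2; e.g. N (Black) can still go to P. Fixed point.
White's winning region = {M, O, Q, R, S, T}.

M, O, Q, R, S, T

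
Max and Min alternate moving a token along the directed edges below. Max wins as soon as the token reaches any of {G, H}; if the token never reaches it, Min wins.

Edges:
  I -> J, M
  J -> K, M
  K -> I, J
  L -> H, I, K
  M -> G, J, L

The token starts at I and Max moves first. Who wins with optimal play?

Min

Track states (vertex, player-to-move).
A0 = {(G,Max), (G,Min), (H,Max), (H,Min)}
A1: add {(L,Max), (M,Max)}.
A2 = A1; e.g. (I,Max) stays out. (I,Max) never enters ⇒ Min avoids the target.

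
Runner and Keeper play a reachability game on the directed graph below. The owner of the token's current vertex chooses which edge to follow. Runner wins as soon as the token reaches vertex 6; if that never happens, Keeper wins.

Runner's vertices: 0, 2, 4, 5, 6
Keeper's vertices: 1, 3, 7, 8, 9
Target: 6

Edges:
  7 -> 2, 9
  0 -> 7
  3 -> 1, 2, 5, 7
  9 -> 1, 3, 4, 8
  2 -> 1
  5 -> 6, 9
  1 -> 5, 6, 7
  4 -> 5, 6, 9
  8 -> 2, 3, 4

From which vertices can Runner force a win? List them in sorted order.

A0 = {6}
A1: add {4, 5} — 4 (Runner) has 4→6; 5 (Runner) has 5→6.
A2 = A1; e.g. 0 (Runner) has no edge into A1. Fixed point.
Runner's winning region = {4, 5, 6}.

4, 5, 6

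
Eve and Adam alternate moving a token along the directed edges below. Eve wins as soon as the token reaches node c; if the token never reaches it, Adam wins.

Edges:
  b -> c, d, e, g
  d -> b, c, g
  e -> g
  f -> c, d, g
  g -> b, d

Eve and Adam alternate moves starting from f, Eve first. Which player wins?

Track states (vertex, player-to-move).
A0 = {(c,Eve), (c,Adam)}
A1: add {(b,Eve), (d,Eve), (f,Eve)}.
(f,Eve) ∈ A1 ⇒ Eve forces the target.

Eve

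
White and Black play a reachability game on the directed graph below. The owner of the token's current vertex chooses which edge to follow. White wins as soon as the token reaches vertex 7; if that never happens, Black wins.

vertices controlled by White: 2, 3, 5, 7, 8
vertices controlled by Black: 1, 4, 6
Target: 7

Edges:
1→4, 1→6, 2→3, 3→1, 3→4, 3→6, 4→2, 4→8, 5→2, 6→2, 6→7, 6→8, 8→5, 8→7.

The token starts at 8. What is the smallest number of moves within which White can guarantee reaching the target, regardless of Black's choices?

A0 = {7}
A1: add {8} — 8 (White) has 8→7.
A2 = A1; e.g. 1 (Black) can still go to 4. Fixed point.
8 enters the attractor at level 1, so White can force the target in 1 move from there.

1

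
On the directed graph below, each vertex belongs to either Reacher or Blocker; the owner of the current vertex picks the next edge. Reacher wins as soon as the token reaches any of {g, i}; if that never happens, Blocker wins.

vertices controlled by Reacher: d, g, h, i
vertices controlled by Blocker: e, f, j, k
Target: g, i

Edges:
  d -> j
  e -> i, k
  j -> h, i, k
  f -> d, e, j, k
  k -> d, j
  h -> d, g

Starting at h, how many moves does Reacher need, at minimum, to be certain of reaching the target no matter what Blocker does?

1

A0 = {g, i}
A1: add {h} — h (Reacher) has h→g.
A2 = A1; e.g. d (Reacher) has no edge into A1. Fixed point.
h enters the attractor at level 1, so Reacher can force the target in 1 move from there.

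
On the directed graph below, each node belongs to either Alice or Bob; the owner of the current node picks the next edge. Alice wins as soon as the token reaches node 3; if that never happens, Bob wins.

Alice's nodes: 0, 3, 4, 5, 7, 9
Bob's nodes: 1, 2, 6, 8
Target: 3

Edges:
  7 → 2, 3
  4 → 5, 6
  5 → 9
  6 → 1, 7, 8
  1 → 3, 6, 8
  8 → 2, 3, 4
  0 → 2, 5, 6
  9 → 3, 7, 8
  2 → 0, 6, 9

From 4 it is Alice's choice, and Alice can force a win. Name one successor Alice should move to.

A0 = {3}
A1: add {7, 9} — 7 (Alice) has 7→3; 9 (Alice) has 9→3.
A2: add {5} — 5 (Alice) has 5→9.
A3: add {0, 4} — 0 (Alice) has 0→5; 4 (Alice) has 4→5.
A4 = A3; e.g. 1 (Bob) can still go to 6. Fixed point.
From 4, successor 5 is in the attractor (rank 2); the other successor 6 is not.

5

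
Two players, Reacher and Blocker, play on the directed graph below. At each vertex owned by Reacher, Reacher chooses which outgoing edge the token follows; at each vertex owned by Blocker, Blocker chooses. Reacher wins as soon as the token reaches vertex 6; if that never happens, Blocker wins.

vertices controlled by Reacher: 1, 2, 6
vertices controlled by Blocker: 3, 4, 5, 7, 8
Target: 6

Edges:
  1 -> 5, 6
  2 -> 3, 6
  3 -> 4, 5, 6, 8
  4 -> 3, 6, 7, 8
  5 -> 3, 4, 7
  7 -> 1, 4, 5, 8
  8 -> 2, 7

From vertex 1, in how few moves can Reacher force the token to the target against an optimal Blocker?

A0 = {6}
A1: add {1, 2} — 1 (Reacher) has 1→6; 2 (Reacher) has 2→6.
A2 = A1; e.g. 3 (Blocker) can still go to 4. Fixed point.
1 enters the attractor at level 1, so Reacher can force the target in 1 move from there.

1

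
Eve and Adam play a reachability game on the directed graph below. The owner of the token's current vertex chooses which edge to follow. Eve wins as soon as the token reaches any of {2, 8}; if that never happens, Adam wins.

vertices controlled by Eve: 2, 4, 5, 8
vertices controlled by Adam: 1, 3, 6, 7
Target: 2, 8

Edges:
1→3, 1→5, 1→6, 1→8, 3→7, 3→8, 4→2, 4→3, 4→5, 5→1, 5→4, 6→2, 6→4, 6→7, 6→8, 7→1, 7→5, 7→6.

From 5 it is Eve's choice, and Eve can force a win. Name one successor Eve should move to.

A0 = {2, 8}
A1: add {4} — 4 (Eve) has 4→2.
A2: add {5} — 5 (Eve) has 5→4.
A3 = A2; e.g. 1 (Adam) can still go to 3. Fixed point.
From 5, successor 4 is in the attractor (rank 1); the other successor 1 is not.

4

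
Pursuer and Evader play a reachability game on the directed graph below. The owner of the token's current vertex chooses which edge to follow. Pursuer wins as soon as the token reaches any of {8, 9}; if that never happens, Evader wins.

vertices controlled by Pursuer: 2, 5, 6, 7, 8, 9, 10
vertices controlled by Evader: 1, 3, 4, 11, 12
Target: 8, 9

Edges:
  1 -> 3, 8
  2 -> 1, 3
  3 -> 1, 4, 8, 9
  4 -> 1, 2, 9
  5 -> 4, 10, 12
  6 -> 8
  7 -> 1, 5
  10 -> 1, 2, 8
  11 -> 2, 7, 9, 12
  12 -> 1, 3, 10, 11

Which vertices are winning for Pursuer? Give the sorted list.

A0 = {8, 9}
A1: add {6, 10} — 6 (Pursuer) has 6→8; 10 (Pursuer) has 10→8.
A2: add {5} — 5 (Pursuer) has 5→10.
A3: add {7} — 7 (Pursuer) has 7→5.
A4 = A3; e.g. 1 (Evader) can still go to 3. Fixed point.
Pursuer's winning region = {5, 6, 7, 8, 9, 10}.

5, 6, 7, 8, 9, 10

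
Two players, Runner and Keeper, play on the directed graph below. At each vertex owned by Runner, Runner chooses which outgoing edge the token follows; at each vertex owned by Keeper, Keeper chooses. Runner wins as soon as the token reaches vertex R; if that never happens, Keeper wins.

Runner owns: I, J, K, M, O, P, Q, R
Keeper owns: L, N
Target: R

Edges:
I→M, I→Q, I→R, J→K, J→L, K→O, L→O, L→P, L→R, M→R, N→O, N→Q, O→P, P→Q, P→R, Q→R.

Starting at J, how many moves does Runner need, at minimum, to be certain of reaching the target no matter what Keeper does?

A0 = {R}
A1: add {I, M, P, Q} — I (Runner) has I→R; M (Runner) has M→R; P (Runner) has P→R; Q (Runner) has Q→R.
A2: add {O} — O (Runner) has O→P.
A3: add {K, L, N} — K (Runner) has K→O; L (Keeper): all of {O, P, R} already in; N (Keeper): all of {O, Q} already in.
A4: add {J} — J (Runner) has J→K.
A4 = all vertices. Fixed point.
J enters the attractor at level 4, so Runner can force the target in 4 moves from there.

4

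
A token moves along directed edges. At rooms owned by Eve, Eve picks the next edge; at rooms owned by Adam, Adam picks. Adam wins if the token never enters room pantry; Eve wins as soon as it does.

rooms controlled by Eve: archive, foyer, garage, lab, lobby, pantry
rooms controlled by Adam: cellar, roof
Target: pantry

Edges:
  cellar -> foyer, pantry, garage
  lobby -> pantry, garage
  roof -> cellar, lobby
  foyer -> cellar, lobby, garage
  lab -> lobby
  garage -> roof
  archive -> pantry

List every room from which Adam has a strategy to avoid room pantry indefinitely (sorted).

A0 = {pantry}
A1: add {archive, lobby} — lobby (Eve) has lobby→pantry; archive (Eve) has archive→pantry.
A2: add {foyer, lab} — foyer (Eve) has foyer→lobby; lab (Eve) has lab→lobby.
A3 = A2; e.g. cellar (Adam) can still go to garage. Fixed point.
Eve's attractor = {archive, foyer, lab, lobby, pantry}; Adam avoids the target exactly from the complement.

cellar, garage, roof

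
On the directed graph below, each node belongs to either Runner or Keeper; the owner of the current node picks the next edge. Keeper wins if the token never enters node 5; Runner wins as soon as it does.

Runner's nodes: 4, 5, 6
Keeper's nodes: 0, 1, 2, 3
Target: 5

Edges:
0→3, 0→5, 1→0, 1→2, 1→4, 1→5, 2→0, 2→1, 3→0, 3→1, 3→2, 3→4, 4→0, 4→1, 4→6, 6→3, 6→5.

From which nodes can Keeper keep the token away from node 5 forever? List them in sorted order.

A0 = {5}
A1: add {6} — 6 (Runner) has 6→5.
A2: add {4} — 4 (Runner) has 4→6.
A3 = A2; e.g. 0 (Keeper) can still go to 3. Fixed point.
Runner's attractor = {4, 5, 6}; Keeper avoids the target exactly from the complement.

0, 1, 2, 3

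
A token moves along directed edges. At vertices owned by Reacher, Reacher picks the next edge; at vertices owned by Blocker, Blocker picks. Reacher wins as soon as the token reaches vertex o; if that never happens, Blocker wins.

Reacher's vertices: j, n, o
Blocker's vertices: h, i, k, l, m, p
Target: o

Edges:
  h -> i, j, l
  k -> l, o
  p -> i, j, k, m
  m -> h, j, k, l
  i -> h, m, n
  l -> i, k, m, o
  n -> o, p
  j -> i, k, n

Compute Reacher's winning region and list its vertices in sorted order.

j, n, o

A0 = {o}
A1: add {n} — n (Reacher) has n→o.
A2: add {j} — j (Reacher) has j→n.
A3 = A2; e.g. h (Blocker) can still go to i. Fixed point.
Reacher's winning region = {j, n, o}.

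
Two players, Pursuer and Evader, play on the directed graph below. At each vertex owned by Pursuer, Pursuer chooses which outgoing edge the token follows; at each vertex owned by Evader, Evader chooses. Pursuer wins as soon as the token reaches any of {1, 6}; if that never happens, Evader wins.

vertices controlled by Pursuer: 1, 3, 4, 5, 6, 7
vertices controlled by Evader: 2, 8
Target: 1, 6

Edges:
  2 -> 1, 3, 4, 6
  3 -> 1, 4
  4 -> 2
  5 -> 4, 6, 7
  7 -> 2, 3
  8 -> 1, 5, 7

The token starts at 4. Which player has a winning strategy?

A0 = {1, 6}
A1: add {3, 5} — 3 (Pursuer) has 3→1; 5 (Pursuer) has 5→6.
A2: add {7} — 7 (Pursuer) has 7→3.
A3: add {8} — 8 (Evader): all of {1, 5, 7} already in.
A4 = A3; e.g. 2 (Evader) can still go to 4. Fixed point.
4 never enters the attractor, so Evader can avoid the target forever.

Evader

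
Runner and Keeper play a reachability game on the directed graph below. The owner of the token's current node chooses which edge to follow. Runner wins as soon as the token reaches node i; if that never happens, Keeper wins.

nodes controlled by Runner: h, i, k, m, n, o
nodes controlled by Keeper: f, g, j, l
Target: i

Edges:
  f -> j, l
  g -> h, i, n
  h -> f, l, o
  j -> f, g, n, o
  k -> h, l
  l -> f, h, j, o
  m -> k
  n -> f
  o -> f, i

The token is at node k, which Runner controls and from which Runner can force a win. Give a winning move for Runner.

h

A0 = {i}
A1: add {o} — o (Runner) has o→i.
A2: add {h} — h (Runner) has h→o.
A3: add {k} — k (Runner) has k→h.
A4: add {m} — m (Runner) has m→k.
A5 = A4; e.g. f (Keeper) can still go to j. Fixed point.
From k, successor h is in the attractor (rank 2); the other successor l is not.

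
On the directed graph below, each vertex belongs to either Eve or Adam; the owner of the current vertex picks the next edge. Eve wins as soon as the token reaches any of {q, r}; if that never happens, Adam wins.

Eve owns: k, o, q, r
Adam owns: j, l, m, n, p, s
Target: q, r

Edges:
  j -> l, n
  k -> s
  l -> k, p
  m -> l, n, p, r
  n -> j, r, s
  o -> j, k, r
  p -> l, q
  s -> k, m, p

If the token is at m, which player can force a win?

A0 = {q, r}
A1: add {o} — o (Eve) has o→r.
A2 = A1; e.g. j (Adam) can still go to l. Fixed point.
m never enters the attractor, so Adam can avoid the target forever.

Adam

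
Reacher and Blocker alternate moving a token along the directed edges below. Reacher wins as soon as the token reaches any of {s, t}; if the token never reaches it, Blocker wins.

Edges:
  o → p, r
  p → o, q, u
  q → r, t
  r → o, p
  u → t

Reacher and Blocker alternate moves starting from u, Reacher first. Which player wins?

Reacher

Track states (vertex, player-to-move).
A0 = {(s,Reacher), (s,Blocker), (t,Reacher), (t,Blocker)}
A1: add {(q,Reacher), (u,Reacher), (u,Blocker)}.
(u,Reacher) ∈ A1 ⇒ Reacher forces the target.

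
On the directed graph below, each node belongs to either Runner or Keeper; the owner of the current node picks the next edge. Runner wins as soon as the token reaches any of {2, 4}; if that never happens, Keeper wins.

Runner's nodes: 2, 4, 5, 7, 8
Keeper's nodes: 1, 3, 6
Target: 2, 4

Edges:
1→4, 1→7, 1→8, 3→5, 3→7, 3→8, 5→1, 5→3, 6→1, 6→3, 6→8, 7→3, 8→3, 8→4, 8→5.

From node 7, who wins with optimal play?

Keeper

A0 = {2, 4}
A1: add {8} — 8 (Runner) has 8→4.
A2 = A1; e.g. 1 (Keeper) can still go to 7. Fixed point.
7 never enters the attractor, so Keeper can avoid the target forever.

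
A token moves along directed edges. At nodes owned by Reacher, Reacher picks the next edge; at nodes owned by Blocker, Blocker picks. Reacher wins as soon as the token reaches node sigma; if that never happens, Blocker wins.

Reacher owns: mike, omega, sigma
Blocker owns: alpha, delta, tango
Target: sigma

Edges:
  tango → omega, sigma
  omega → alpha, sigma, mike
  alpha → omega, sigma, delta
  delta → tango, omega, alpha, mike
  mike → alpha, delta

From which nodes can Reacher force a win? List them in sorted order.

omega, sigma, tango

A0 = {sigma}
A1: add {omega} — omega (Reacher) has omega→sigma.
A2: add {tango} — tango (Blocker): all of {omega, sigma} already in.
A3 = A2; e.g. alpha (Blocker) can still go to delta. Fixed point.
Reacher's winning region = {omega, sigma, tango}.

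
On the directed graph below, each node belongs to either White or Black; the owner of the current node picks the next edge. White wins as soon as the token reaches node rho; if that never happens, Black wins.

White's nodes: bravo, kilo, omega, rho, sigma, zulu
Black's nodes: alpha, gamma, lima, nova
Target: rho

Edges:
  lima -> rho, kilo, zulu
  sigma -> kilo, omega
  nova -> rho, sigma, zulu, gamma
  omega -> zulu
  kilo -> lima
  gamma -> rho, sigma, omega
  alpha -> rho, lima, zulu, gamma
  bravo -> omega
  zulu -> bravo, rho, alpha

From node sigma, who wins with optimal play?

A0 = {rho}
A1: add {zulu} — zulu (White) has zulu→rho.
A2: add {omega} — omega (White) has omega→zulu.
A3: add {bravo, sigma} — bravo (White) has bravo→omega; sigma (White) has sigma→omega.
sigma ∈ A3, so White can force the target.

White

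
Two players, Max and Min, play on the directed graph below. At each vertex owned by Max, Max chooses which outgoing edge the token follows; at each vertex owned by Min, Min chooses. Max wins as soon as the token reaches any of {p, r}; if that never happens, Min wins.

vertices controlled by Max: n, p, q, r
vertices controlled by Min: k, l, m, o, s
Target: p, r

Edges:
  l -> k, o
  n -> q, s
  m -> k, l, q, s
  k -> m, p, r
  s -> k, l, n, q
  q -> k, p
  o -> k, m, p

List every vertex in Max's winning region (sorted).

A0 = {p, r}
A1: add {q} — q (Max) has q→p.
A2: add {n} — n (Max) has n→q.
A3 = A2; e.g. k (Min) can still go to m. Fixed point.
Max's winning region = {n, p, q, r}.

n, p, q, r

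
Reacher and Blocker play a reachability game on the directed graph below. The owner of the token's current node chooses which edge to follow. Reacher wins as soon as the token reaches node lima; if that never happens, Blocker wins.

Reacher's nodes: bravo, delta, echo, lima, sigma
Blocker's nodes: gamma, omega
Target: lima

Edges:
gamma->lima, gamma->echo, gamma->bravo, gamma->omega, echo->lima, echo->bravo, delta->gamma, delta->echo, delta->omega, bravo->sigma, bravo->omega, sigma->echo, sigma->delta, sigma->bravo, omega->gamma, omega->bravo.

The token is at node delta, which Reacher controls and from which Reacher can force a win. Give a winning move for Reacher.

echo

A0 = {lima}
A1: add {echo} — echo (Reacher) has echo→lima.
A2: add {delta, sigma} — delta (Reacher) has delta→echo; sigma (Reacher) has sigma→echo.
A3: add {bravo} — bravo (Reacher) has bravo→sigma.
A4 = A3; e.g. gamma (Blocker) can still go to omega. Fixed point.
From delta, successor echo is in the attractor (rank 1); the other successors gamma, omega are not.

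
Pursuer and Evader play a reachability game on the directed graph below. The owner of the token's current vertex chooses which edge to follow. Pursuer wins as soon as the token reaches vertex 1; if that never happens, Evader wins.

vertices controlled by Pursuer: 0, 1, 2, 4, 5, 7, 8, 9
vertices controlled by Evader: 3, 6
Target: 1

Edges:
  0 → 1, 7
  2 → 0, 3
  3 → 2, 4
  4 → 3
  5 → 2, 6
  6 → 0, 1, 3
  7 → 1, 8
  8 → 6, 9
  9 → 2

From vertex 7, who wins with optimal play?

A0 = {1}
A1: add {0, 7} — 0 (Pursuer) has 0→1; 7 (Pursuer) has 7→1.
7 ∈ A1, so Pursuer can force the target.

Pursuer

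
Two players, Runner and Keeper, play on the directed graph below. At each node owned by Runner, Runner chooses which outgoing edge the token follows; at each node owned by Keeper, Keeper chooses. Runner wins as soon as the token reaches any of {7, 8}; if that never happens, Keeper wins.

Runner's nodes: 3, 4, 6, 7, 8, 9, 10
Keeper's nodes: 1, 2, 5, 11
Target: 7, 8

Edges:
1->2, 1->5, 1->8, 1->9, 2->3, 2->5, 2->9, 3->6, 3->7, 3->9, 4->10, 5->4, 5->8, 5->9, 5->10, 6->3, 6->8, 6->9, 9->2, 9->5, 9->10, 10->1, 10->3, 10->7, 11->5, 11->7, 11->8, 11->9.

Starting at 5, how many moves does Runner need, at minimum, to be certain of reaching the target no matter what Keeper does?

A0 = {7, 8}
A1: add {3, 6, 10} — 3 (Runner) has 3→7; 6 (Runner) has 6→8; 10 (Runner) has 10→7.
A2: add {4, 9} — 4 (Runner) has 4→10; 9 (Runner) has 9→10.
A3: add {5} — 5 (Keeper): all of {4, 8, 9, 10} already in.
5 enters the attractor at level 3, so Runner can force the target in 3 moves from there.

3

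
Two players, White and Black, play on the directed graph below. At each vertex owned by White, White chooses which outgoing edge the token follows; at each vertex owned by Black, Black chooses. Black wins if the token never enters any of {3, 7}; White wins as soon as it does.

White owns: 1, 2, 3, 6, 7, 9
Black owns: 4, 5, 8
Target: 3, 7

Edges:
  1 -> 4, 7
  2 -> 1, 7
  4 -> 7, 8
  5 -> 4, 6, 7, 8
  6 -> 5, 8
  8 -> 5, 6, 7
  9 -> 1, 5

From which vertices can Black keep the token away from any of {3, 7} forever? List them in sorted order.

4, 5, 6, 8

A0 = {3, 7}
A1: add {1, 2} — 1 (White) has 1→7; 2 (White) has 2→7.
A2: add {9} — 9 (White) has 9→1.
A3 = A2; e.g. 4 (Black) can still go to 8. Fixed point.
White's attractor = {1, 2, 3, 7, 9}; Black avoids the target exactly from the complement.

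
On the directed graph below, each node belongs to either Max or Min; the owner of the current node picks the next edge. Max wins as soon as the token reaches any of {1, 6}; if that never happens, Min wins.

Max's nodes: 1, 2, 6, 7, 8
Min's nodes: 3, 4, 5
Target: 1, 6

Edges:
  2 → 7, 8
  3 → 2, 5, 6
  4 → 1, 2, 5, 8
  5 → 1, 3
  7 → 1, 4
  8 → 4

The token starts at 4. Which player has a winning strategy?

Min

A0 = {1, 6}
A1: add {7} — 7 (Max) has 7→1.
A2: add {2} — 2 (Max) has 2→7.
A3 = A2; e.g. 3 (Min) can still go to 5. Fixed point.
4 never enters the attractor, so Min can avoid the target forever.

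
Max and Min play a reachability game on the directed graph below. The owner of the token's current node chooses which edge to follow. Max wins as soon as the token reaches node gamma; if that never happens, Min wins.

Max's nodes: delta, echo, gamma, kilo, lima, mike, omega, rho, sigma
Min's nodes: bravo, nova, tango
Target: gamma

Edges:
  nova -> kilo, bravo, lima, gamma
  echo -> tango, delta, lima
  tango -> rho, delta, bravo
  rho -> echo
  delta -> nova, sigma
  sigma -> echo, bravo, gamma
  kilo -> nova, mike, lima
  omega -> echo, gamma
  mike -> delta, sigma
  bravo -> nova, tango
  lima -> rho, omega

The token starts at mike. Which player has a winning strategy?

Max

A0 = {gamma}
A1: add {omega, sigma} — sigma (Max) has sigma→gamma; omega (Max) has omega→gamma.
A2: add {delta, lima, mike} — delta (Max) has delta→sigma; mike (Max) has mike→sigma; lima (Max) has lima→omega.
mike ∈ A2, so Max can force the target.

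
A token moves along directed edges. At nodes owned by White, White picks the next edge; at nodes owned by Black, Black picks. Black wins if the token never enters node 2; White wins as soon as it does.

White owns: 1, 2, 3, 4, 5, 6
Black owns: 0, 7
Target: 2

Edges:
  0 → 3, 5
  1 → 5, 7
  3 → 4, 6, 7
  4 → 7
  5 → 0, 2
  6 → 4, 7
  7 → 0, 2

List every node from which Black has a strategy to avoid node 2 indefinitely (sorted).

A0 = {2}
A1: add {5} — 5 (White) has 5→2.
A2: add {1} — 1 (White) has 1→5.
A3 = A2; e.g. 0 (Black) can still go to 3. Fixed point.
White's attractor = {1, 2, 5}; Black avoids the target exactly from the complement.

0, 3, 4, 6, 7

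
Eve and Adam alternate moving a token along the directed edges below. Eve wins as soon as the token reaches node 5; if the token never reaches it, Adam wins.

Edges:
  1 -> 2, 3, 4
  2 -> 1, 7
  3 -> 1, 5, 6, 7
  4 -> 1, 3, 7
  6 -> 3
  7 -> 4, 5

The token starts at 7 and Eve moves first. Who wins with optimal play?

Track states (vertex, player-to-move).
A0 = {(5,Eve), (5,Adam)}
A1: add {(3,Eve), (7,Eve)}.
(7,Eve) ∈ A1 ⇒ Eve forces the target.

Eve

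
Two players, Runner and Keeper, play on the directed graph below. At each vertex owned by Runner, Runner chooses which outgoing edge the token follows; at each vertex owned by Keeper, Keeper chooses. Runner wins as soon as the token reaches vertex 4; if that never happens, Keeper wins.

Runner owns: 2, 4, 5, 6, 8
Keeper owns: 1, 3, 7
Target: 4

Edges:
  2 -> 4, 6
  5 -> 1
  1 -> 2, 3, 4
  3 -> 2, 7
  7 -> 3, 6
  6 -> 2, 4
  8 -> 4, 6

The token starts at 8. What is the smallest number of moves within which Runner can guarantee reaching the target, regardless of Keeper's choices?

A0 = {4}
A1: add {2, 6, 8} — 2 (Runner) has 2→4; 6 (Runner) has 6→4; 8 (Runner) has 8→4.
A2 = A1; e.g. 1 (Keeper) can still go to 3. Fixed point.
8 enters the attractor at level 1, so Runner can force the target in 1 move from there.

1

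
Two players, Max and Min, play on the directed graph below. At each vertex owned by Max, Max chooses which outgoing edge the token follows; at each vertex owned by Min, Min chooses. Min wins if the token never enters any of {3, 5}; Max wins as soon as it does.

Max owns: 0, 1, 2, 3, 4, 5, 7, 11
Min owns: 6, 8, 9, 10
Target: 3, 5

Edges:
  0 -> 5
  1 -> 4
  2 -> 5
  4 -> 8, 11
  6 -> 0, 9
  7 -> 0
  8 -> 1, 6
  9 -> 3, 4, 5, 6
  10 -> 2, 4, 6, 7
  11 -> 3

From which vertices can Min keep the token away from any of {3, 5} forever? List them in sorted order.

A0 = {3, 5}
A1: add {0, 2, 11} — 0 (Max) has 0→5; 2 (Max) has 2→5; 11 (Max) has 11→3.
A2: add {4, 7} — 4 (Max) has 4→11; 7 (Max) has 7→0.
A3: add {1} — 1 (Max) has 1→4.
A4 = A3; e.g. 6 (Min) can still go to 9. Fixed point.
Max's attractor = {0, 1, 2, 3, 4, 5, 7, 11}; Min avoids the target exactly from the complement.

6, 8, 9, 10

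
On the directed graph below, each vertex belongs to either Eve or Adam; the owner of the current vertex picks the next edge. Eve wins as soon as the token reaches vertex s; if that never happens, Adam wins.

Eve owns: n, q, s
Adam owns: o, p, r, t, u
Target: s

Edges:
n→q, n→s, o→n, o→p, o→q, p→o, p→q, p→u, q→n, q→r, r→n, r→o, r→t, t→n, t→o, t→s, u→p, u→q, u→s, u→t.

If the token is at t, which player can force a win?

A0 = {s}
A1: add {n} — n (Eve) has n→s.
A2: add {q} — q (Eve) has q→n.
A3 = A2; e.g. o (Adam) can still go to p. Fixed point.
t never enters the attractor, so Adam can avoid the target forever.

Adam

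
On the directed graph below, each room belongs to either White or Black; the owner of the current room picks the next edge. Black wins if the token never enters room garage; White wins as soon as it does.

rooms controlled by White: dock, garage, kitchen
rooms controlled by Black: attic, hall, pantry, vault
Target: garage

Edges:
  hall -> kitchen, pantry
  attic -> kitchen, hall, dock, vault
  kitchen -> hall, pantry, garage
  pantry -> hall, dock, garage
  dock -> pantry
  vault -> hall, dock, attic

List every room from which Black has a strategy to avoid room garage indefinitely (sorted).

attic, dock, hall, pantry, vault

A0 = {garage}
A1: add {kitchen} — kitchen (White) has kitchen→garage.
A2 = A1; e.g. hall (Black) can still go to pantry. Fixed point.
White's attractor = {garage, kitchen}; Black avoids the target exactly from the complement.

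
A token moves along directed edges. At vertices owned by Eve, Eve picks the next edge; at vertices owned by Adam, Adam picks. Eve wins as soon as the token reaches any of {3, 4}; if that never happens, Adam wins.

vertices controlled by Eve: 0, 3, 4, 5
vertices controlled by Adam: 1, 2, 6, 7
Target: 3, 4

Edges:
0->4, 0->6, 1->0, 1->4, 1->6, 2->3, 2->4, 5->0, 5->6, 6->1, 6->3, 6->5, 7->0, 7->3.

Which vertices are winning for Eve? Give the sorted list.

A0 = {3, 4}
A1: add {0, 2} — 0 (Eve) has 0→4; 2 (Adam): all of {3, 4} already in.
A2: add {5, 7} — 5 (Eve) has 5→0; 7 (Adam): all of {0, 3} already in.
A3 = A2; e.g. 1 (Adam) can still go to 6. Fixed point.
Eve's winning region = {0, 2, 3, 4, 5, 7}.

0, 2, 3, 4, 5, 7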